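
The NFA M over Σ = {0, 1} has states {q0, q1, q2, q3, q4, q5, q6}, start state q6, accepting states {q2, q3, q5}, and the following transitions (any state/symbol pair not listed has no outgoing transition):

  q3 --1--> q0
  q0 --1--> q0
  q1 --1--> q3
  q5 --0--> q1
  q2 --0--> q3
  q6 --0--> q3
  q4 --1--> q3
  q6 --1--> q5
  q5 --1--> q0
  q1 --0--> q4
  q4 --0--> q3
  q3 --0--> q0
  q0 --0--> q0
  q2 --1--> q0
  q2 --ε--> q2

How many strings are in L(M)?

The useful subgraph on states {q1, q3, q4, q5, q6} is acyclic, so L(M) is finite; the longest accepting path visits 5 useful states, giving maximum string length 4.
Counting accepting paths from q6 by length: 2 of length 1, 1 of length 3, 2 of length 4. Total 5.

5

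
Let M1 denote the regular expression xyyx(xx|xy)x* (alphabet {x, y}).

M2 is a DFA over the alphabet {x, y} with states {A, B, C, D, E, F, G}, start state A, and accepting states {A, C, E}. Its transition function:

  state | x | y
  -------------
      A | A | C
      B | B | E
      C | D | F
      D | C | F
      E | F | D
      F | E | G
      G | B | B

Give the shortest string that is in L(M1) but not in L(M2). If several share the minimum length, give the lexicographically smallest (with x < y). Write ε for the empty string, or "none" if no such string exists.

xyyxxy

The string xyyxxy is accepted by M1 but not by M2.
No shorter string lies in the difference, and xyyxxy is the lexicographically first length-6 string in L(M1) \ L(M2).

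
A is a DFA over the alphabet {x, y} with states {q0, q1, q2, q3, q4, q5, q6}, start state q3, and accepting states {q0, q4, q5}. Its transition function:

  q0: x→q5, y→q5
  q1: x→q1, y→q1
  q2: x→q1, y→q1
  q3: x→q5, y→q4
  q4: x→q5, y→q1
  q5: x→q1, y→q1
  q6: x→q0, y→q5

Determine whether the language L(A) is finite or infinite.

The useful states (reachable from q3 and able to reach an accepting state) are {q3, q4, q5}.
Restricted to these states the transition graph has no cycle, so every accepting path has bounded length and L is finite.

finite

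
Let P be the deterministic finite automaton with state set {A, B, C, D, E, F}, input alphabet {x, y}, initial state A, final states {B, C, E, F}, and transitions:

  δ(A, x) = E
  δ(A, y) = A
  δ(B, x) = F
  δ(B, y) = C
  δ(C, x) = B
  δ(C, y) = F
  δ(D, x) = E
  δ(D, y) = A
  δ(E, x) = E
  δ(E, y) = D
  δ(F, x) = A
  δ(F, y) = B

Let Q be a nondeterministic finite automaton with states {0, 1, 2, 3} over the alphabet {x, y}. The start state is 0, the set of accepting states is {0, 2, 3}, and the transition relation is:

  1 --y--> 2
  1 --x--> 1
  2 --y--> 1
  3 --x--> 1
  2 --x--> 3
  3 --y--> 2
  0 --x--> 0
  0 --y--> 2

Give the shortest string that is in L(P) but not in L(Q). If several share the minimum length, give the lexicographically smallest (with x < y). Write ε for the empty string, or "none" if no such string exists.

yxx

The string yxx is accepted by P but not by Q.
No shorter string lies in the difference, and yxx is the lexicographically first length-3 string in L(P) \ L(Q).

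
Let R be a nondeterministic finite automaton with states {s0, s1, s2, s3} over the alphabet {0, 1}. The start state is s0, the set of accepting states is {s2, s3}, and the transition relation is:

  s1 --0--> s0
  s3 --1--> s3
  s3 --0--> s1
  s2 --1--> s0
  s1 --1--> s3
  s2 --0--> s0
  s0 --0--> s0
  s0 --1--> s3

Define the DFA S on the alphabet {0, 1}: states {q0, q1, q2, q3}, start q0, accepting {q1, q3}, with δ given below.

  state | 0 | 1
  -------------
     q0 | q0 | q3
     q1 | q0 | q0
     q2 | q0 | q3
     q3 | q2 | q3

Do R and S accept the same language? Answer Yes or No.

Yes

Exploring the product automaton R × S from the start pair (s0, q0), following both machines on each input symbol, reaches 3 state pairs: (s0, q0), (s3, q3), (s1, q2).
R accepts in {s2, s3} and S accepts in {q1, q3}. In every reachable pair the two components are either both accepting — (s3, q3) — or both non-accepting, so no string is accepted by exactly one of the machines: L(R) \ L(S) and L(S) \ L(R) are both empty.
Hence every string is accepted by R iff it is accepted by S, and the two languages coincide.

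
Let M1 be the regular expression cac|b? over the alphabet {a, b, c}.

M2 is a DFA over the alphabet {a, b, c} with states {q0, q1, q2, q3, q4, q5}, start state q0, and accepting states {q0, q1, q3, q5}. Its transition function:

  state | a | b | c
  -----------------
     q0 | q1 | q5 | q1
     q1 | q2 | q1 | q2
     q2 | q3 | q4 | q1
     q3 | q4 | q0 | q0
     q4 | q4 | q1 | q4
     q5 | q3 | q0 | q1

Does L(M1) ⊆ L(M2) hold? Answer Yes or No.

Yes

Converting the expression M1 to a DFA (subset construction, then merging equivalent states) gives the minimal DFA with states {r0, r1, r2, r3, r4}, start state r0, accepting states {r0, r2} and transitions r0: a→r1, b→r2, c→r3; r1: a→r1, b→r1, c→r1; r2: a→r1, b→r1, c→r1; r3: a→r4, b→r1, c→r1; r4: a→r1, b→r1, c→r2.
Exploring the product automaton M1 × M2 from the start pair (r0, q0), following both machines on each input symbol, reaches 11 state pairs: (r0, q0), (r1, q1), (r2, q5), (r3, q1), (r1, q2), (r1, q3), (r1, q0), (r4, q2), (r1, q4), (r1, q5), (r2, q1).
M1 accepts in {r0, r2} and M2 accepts in {q0, q1, q3, q5}. The reachable pairs whose M1-component is accepting are (r0, q0), (r2, q5), (r2, q1); in each of them the M2-component is accepting too, so the product for L(M1) \ L(M2) (M1-component accepting, M2-component rejecting) has no reachable accepting pair and the difference is empty.
Hence every string in L(M1) is also in L(M2).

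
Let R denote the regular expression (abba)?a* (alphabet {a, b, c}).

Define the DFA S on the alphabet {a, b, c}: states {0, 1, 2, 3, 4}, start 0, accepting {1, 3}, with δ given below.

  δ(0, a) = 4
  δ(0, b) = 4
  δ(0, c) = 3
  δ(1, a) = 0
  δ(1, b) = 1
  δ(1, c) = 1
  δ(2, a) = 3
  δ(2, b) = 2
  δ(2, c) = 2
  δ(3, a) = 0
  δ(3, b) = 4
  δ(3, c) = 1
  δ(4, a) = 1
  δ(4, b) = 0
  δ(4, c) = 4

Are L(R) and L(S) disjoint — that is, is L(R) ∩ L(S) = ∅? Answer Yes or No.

No

The string aa is accepted by both R and S.
Hence L(R) ∩ L(S) ≠ ∅.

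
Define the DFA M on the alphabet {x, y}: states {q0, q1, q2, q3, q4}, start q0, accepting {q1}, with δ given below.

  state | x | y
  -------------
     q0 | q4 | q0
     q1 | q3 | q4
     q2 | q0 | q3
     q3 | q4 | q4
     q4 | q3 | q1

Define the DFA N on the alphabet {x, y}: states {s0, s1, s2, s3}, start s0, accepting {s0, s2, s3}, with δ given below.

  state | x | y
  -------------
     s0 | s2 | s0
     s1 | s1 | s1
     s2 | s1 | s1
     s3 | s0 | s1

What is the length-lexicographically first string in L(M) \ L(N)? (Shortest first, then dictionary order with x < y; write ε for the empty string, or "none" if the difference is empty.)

xy

The string xy is accepted by M but not by N.
No shorter string lies in the difference, and xy is the lexicographically first length-2 string in L(M) \ L(N).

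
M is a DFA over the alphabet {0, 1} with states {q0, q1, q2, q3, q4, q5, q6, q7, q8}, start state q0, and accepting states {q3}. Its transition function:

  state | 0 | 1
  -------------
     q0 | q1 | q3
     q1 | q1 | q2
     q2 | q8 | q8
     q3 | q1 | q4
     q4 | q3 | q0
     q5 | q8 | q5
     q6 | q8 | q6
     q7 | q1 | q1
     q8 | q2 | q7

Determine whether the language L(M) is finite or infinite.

State q0 is reachable from the start and can reach an accepting state, and it lies on the cycle q0 → q3 → q4 → q0.
Traversing that cycle any number of times yields accepted strings of unbounded length, so the language is infinite.

infinite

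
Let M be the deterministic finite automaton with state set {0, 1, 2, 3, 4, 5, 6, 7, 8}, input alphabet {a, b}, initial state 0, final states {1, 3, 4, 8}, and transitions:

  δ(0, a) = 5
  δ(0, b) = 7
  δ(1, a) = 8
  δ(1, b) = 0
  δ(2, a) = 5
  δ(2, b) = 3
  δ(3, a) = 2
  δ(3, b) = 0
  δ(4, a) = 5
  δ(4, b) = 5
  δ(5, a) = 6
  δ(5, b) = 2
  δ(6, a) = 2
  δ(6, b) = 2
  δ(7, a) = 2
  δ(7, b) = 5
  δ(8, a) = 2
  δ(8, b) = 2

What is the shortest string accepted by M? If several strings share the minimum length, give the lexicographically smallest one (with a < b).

A breadth-first search from 0 reaches an accepting state first via the path 0 → 5 → 2 → 3 on input abb.
No string of length < 3 is accepted (BFS exhausts all shorter strings without reaching an accepting state), and abb is the lexicographically least accepting string of length 3.

abb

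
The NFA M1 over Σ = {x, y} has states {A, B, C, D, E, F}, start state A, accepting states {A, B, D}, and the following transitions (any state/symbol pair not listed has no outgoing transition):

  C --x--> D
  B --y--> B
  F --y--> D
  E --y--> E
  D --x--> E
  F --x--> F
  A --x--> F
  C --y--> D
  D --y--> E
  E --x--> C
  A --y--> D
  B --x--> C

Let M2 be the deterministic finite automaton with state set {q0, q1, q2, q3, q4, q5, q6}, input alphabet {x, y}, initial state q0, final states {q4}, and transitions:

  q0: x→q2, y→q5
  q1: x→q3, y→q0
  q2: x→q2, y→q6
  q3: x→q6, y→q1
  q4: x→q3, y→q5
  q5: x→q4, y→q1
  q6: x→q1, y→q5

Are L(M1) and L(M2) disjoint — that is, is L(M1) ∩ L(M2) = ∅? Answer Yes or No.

Exploring the product automaton M1 × M2 from the start pair (A, q0), following both machines on each input symbol, reaches 20 state pairs: (A, q0), (F, q2), (D, q5), (D, q6), (E, q4), (E, q1), (E, q5), (C, q3), (E, q0), (C, q4), (D, q1), (C, q2), (D, q3), (E, q3), (D, q2), (E, q6), (C, q6), (E, q2), (C, q1), (D, q0).
M1 accepts in {A, B, D} and M2 accepts in {q4}; no reachable pair has both components accepting, so no string drives both machines to acceptance simultaneously and L(M1) ∩ L(M2) = ∅.
So no string is accepted by both, and the intersection is empty.

Yes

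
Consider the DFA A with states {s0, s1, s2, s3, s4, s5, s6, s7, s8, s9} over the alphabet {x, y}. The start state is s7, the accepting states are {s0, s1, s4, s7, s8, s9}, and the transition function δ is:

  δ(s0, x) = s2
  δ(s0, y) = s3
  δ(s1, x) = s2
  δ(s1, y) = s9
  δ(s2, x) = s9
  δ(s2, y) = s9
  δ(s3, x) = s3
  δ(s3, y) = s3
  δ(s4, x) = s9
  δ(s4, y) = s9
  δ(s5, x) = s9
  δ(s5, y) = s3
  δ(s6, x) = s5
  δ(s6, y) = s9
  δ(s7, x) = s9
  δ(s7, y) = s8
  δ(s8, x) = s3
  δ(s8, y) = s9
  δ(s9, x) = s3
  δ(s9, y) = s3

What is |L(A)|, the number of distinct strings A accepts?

The useful subgraph on states {s7, s8, s9} is acyclic, so L(A) is finite; the longest accepting path visits 3 useful states, giving maximum string length 2.
Counting accepting paths from s7 by length: 1 of length 0, 2 of length 1, 1 of length 2. Total 4.

4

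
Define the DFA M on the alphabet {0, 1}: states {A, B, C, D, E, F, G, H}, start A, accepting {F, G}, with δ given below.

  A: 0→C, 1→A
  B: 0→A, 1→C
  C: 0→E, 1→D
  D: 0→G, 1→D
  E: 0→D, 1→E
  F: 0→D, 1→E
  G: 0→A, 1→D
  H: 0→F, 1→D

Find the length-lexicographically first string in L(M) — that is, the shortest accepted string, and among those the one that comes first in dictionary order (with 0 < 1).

010

A breadth-first search from A reaches an accepting state first via the path A → C → D → G on input 010.
No string of length < 3 is accepted (BFS exhausts all shorter strings without reaching an accepting state), and 010 is the lexicographically least accepting string of length 3.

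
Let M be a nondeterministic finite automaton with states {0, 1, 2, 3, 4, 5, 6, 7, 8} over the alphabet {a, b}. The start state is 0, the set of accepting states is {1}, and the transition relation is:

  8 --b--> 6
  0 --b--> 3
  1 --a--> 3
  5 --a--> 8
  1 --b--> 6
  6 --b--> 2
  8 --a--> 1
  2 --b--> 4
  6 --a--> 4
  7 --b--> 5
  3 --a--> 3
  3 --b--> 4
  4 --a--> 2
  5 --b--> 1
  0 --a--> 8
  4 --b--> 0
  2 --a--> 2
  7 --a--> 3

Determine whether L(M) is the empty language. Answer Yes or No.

The string aa is accepted: the run 0 → 8 → 1 ends in the accepting state 1.
Since at least one string is accepted, L(M) is not empty.

No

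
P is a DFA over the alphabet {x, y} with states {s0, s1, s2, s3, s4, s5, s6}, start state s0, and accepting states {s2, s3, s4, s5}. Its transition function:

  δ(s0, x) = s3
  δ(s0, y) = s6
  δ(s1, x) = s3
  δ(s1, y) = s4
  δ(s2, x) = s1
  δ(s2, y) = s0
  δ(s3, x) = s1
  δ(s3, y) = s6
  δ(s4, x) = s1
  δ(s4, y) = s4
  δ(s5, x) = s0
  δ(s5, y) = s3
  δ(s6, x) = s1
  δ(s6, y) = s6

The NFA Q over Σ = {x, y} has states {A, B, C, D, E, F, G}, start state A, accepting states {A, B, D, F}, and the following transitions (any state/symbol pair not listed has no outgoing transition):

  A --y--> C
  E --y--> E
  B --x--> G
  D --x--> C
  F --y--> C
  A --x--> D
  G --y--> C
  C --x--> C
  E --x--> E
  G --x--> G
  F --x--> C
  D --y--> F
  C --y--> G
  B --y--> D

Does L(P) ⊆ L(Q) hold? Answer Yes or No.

The string xxx is in L(P) but not in L(Q).
So L(P) ⊄ L(Q).

No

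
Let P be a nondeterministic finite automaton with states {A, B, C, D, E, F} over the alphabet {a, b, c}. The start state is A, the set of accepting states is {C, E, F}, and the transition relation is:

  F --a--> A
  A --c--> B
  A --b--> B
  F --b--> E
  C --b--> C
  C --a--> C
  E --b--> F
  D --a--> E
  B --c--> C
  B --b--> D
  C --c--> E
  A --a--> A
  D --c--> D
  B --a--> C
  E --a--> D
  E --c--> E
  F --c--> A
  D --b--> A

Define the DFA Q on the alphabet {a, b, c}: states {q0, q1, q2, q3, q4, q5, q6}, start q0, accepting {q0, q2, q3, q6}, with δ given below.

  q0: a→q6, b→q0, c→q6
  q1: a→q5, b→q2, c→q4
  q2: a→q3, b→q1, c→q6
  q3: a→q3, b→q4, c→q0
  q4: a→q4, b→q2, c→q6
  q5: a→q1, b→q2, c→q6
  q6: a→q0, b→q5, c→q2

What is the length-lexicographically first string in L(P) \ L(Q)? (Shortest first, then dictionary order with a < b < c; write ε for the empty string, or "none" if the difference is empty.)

aba

The string aba is accepted by P but not by Q.
No shorter string lies in the difference, and aba is the lexicographically first length-3 string in L(P) \ L(Q).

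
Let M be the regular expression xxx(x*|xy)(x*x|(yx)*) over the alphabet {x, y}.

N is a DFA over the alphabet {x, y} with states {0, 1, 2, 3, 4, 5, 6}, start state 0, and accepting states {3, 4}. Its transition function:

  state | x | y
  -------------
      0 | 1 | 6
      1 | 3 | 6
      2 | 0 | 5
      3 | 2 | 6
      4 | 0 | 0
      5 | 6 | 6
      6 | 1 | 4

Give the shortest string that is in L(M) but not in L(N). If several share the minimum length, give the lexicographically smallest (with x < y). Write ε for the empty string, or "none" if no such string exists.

The string xxx is accepted by M but not by N.
No shorter string lies in the difference, and xxx is the lexicographically first length-3 string in L(M) \ L(N).

xxx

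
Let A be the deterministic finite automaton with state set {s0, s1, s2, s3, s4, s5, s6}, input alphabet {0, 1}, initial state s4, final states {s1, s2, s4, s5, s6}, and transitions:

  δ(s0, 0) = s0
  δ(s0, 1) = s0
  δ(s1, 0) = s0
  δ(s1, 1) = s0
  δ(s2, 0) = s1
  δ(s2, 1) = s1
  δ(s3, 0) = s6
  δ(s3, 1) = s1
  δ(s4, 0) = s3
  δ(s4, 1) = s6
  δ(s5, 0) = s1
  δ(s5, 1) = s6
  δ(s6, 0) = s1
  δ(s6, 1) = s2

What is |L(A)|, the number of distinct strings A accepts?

12

The useful subgraph on states {s1, s2, s3, s4, s6} is acyclic, so L(A) is finite; the longest accepting path visits 5 useful states, giving maximum string length 4.
Counting accepting paths from s4 by length: 1 of length 0, 1 of length 1, 4 of length 2, 4 of length 3, 2 of length 4. Total 12.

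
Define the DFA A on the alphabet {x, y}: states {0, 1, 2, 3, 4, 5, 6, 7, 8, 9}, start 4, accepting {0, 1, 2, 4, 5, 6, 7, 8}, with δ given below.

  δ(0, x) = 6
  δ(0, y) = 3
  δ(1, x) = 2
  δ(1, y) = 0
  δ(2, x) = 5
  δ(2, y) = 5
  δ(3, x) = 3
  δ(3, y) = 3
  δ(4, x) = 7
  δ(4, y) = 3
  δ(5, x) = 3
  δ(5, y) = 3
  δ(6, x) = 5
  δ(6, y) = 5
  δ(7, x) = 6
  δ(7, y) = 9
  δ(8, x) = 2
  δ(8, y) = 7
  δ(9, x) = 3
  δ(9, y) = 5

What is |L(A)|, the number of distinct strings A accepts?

The useful subgraph on states {4, 5, 6, 7, 9} is acyclic, so L(A) is finite; the longest accepting path visits 4 useful states, giving maximum string length 3.
Counting accepting paths from 4 by length: 1 of length 0, 1 of length 1, 1 of length 2, 3 of length 3. Total 6.

6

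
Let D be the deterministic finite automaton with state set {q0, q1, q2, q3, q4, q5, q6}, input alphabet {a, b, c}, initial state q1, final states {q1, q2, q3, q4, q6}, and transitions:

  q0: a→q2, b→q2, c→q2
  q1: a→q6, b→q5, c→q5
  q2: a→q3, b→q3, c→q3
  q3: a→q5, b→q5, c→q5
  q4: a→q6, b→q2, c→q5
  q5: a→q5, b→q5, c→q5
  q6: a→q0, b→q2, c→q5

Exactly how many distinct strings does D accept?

18

The useful subgraph on states {q0, q1, q2, q3, q6} is acyclic, so L(D) is finite; the longest accepting path visits 5 useful states, giving maximum string length 4.
Counting accepting paths from q1 by length: 1 of length 0, 1 of length 1, 1 of length 2, 6 of length 3, 9 of length 4. Total 18.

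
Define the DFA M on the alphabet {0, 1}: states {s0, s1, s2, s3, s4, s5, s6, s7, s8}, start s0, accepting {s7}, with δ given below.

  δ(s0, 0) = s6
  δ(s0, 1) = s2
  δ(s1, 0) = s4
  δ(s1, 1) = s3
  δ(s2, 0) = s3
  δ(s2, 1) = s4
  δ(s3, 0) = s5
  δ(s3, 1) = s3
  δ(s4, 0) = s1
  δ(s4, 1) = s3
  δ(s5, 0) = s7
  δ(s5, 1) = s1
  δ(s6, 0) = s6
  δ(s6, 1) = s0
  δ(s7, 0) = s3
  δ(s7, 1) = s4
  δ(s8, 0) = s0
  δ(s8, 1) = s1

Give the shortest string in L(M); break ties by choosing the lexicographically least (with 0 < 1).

A breadth-first search from s0 reaches an accepting state first via the path s0 → s2 → s3 → s5 → s7 on input 1000.
No string of length < 4 is accepted (BFS exhausts all shorter strings without reaching an accepting state), and 1000 is the lexicographically least accepting string of length 4.

1000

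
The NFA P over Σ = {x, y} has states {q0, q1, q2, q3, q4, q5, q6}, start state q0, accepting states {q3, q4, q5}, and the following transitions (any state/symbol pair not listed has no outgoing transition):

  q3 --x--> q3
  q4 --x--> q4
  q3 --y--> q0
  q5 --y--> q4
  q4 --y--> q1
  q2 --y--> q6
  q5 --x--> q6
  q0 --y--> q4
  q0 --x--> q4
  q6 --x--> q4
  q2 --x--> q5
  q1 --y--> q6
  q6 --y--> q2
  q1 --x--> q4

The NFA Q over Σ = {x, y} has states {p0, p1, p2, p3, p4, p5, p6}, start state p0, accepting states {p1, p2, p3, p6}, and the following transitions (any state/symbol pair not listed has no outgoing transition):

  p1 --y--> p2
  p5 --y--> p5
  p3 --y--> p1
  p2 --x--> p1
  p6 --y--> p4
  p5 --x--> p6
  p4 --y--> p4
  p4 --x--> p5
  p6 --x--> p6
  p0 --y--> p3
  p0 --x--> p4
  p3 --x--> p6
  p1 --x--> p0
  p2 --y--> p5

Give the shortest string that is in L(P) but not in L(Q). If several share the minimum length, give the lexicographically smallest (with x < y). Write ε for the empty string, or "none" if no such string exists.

The string x is accepted by P but not by Q.
No shorter string lies in the difference, and x is the lexicographically first length-1 string in L(P) \ L(Q).

x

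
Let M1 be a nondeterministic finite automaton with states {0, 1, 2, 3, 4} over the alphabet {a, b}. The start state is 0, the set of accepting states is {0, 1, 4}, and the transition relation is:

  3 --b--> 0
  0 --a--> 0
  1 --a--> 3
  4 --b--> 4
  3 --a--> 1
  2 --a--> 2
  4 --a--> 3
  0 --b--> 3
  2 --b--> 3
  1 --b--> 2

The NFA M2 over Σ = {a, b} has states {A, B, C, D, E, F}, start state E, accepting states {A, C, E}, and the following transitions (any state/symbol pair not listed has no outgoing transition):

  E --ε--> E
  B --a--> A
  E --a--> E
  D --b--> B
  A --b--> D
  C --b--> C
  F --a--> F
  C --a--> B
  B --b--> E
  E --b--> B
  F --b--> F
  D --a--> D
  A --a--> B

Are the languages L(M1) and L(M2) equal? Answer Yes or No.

Exploring the product automaton M1 × M2 from the start pair (0, E), following both machines on each input symbol, reaches 4 state pairs: (0, E), (3, B), (1, A), (2, D).
M1 accepts in {0, 1, 4} and M2 accepts in {A, C, E}. In every reachable pair the two components are either both accepting — (0, E), (1, A) — or both non-accepting, so no string is accepted by exactly one of the machines: L(M1) \ L(M2) and L(M2) \ L(M1) are both empty.
Hence every string is accepted by M1 iff it is accepted by M2, and the two languages coincide.

Yes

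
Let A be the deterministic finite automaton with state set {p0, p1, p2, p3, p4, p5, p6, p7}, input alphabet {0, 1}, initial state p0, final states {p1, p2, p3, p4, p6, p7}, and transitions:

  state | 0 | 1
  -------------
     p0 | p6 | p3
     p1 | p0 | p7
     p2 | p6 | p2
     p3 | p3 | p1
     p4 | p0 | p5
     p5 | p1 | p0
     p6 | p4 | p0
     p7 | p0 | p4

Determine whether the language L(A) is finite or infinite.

State p0 is reachable from the start and can reach an accepting state, and it lies on the cycle p0 → p3 → p1 → p0.
Traversing that cycle any number of times yields accepted strings of unbounded length, so the language is infinite.

infinite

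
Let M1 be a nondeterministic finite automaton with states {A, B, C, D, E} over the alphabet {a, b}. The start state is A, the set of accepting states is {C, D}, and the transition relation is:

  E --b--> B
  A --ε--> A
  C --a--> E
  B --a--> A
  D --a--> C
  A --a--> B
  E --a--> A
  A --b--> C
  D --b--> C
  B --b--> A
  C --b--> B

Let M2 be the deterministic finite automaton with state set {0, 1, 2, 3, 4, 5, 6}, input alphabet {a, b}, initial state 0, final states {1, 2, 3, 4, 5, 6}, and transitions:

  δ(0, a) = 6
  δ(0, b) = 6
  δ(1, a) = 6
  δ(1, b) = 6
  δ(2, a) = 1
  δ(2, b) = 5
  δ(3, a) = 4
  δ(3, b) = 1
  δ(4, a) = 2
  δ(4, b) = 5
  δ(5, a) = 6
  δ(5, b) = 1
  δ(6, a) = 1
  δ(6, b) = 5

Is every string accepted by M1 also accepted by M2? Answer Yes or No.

Yes

Exploring the product automaton M1 × M2 from the start pair (A, 0), following both machines on each input symbol, reaches 12 state pairs: (A, 0), (B, 6), (C, 6), (A, 1), (A, 5), (E, 1), (B, 5), (C, 1), (A, 6), (E, 6), (B, 1), (C, 5).
M1 accepts in {C, D} and M2 accepts in {1, 2, 3, 4, 5, 6}. The reachable pairs whose M1-component is accepting are (C, 6), (C, 1), (C, 5); in each of them the M2-component is accepting too, so the product for L(M1) \ L(M2) (M1-component accepting, M2-component rejecting) has no reachable accepting pair and the difference is empty.
Hence every string in L(M1) is also in L(M2).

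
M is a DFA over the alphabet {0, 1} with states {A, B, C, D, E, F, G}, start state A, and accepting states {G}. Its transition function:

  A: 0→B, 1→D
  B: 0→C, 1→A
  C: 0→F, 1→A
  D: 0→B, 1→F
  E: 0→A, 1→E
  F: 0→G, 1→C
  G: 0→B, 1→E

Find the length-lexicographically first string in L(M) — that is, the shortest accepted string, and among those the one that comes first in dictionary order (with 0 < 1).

A breadth-first search from A reaches an accepting state first via the path A → D → F → G on input 110.
No string of length < 3 is accepted (BFS exhausts all shorter strings without reaching an accepting state), and 110 is the lexicographically least accepting string of length 3.

110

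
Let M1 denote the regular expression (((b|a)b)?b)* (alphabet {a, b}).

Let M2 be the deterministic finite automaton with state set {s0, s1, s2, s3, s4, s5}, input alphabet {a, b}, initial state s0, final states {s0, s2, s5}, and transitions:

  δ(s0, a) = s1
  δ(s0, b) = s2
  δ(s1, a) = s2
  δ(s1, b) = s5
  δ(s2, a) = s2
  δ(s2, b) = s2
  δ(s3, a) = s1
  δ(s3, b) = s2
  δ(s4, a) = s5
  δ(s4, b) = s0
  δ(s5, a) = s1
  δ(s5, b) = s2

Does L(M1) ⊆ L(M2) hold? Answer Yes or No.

Converting the expression M1 to a DFA (subset construction, then merging equivalent states) gives the minimal DFA with states {r0, r1, r2, r3}, start state r0, accepting states {r0} and transitions r0: a→r1, b→r0; r1: a→r2, b→r3; r2: a→r2, b→r2; r3: a→r2, b→r0.
Exploring the product automaton M1 × M2 from the start pair (r0, s0), following both machines on each input symbol, reaches 9 state pairs: (r0, s0), (r1, s1), (r0, s2), (r2, s2), (r3, s5), (r1, s2), (r2, s1), (r3, s2), (r2, s5).
M1 accepts in {r0} and M2 accepts in {s0, s2, s5}. The reachable pairs whose M1-component is accepting are (r0, s0), (r0, s2); in each of them the M2-component is accepting too, so the product for L(M1) \ L(M2) (M1-component accepting, M2-component rejecting) has no reachable accepting pair and the difference is empty.
Hence every string in L(M1) is also in L(M2).

Yes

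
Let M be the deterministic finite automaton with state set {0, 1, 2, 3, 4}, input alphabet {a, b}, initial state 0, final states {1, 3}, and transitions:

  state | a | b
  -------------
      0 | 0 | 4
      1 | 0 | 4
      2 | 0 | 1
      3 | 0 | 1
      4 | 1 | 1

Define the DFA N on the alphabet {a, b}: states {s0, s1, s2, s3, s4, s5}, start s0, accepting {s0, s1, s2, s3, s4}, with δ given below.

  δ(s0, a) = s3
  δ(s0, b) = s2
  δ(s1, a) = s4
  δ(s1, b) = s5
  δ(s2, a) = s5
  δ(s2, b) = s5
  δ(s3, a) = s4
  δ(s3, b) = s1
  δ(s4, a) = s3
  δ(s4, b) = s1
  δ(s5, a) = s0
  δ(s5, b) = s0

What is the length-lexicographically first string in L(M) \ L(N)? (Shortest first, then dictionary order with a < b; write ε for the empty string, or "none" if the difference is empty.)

ba

The string ba is accepted by M but not by N.
No shorter string lies in the difference, and ba is the lexicographically first length-2 string in L(M) \ L(N).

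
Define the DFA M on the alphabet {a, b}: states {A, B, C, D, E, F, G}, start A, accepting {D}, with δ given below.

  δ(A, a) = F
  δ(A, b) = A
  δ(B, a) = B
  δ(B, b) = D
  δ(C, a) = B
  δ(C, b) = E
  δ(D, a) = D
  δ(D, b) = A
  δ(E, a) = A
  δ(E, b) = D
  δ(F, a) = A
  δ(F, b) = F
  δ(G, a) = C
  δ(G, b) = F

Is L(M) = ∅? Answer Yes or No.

The states reachable from the start state are {A, F}.
None of the accepting states {D} is reachable, so no string is accepted and L(M) = ∅.

Yes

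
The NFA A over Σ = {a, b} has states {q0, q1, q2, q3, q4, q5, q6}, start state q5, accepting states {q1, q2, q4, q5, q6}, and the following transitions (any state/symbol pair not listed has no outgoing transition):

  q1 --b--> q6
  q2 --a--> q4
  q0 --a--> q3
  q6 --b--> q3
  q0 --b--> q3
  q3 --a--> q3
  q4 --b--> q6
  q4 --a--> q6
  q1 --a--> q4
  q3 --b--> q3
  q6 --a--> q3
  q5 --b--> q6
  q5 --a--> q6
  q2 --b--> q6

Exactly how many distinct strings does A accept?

The useful subgraph on states {q5, q6} is acyclic, so L(A) is finite; the longest accepting path visits 2 useful states, giving maximum string length 1.
Counting accepting paths from q5 by length: 1 of length 0, 2 of length 1. Total 3.

3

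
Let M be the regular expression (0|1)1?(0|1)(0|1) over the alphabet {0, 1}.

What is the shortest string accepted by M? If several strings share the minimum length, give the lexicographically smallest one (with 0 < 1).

000

By inspection of the expression, no string of length less than 3 matches, and 000 is the lexicographically first match of length 3.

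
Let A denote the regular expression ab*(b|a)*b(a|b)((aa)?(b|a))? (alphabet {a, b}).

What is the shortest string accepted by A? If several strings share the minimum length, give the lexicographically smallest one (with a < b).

aba

By inspection of the expression, no string of length less than 3 matches, and aba is the lexicographically first match of length 3.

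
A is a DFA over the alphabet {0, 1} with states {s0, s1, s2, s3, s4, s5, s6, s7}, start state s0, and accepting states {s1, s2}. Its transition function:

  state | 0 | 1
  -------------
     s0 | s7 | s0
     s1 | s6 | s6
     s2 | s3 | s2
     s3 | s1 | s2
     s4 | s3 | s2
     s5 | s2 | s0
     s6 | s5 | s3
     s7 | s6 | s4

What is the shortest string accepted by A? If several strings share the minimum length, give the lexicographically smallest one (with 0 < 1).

A breadth-first search from s0 reaches an accepting state first via the path s0 → s7 → s4 → s2 on input 011.
No string of length < 3 is accepted (BFS exhausts all shorter strings without reaching an accepting state), and 011 is the lexicographically least accepting string of length 3.

011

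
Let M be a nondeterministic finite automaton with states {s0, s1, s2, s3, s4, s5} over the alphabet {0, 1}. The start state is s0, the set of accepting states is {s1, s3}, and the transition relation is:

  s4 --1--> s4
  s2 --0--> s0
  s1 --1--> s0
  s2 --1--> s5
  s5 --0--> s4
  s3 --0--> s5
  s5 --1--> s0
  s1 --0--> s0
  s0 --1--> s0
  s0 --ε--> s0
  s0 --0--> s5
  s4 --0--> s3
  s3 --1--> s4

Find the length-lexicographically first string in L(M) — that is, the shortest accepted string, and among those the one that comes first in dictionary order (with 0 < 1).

A breadth-first search from s0 reaches an accepting state first via the path s0 → s5 → s4 → s3 on input 000.
No string of length < 3 is accepted (BFS exhausts all shorter strings without reaching an accepting state), and 000 is the lexicographically least accepting string of length 3.

000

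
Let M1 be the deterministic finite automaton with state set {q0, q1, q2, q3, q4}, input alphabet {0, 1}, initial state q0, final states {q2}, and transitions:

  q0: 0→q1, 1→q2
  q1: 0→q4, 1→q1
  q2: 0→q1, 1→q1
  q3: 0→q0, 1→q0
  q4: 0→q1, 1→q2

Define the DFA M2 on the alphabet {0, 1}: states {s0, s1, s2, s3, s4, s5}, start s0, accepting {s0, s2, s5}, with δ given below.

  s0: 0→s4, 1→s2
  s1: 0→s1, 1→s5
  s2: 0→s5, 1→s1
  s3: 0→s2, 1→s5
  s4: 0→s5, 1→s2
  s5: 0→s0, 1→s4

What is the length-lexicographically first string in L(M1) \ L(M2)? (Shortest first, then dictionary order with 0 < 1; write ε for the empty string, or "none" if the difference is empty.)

001

The string 001 is accepted by M1 but not by M2.
No shorter string lies in the difference, and 001 is the lexicographically first length-3 string in L(M1) \ L(M2).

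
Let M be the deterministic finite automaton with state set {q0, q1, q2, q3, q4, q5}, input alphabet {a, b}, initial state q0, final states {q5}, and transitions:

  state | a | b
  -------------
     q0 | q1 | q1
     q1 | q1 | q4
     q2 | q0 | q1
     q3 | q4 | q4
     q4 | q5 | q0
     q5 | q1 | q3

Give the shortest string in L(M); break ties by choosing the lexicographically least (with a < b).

A breadth-first search from q0 reaches an accepting state first via the path q0 → q1 → q4 → q5 on input aba.
No string of length < 3 is accepted (BFS exhausts all shorter strings without reaching an accepting state), and aba is the lexicographically least accepting string of length 3.

aba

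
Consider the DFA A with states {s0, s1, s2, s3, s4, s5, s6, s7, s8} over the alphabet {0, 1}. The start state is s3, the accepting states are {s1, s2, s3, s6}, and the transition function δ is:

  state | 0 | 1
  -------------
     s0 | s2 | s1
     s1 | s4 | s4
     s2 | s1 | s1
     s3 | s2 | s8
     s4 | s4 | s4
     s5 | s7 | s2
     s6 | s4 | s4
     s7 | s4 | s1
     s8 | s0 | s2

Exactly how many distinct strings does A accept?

The useful subgraph on states {s0, s1, s2, s3, s8} is acyclic, so L(A) is finite; the longest accepting path visits 5 useful states, giving maximum string length 4.
Counting accepting paths from s3 by length: 1 of length 0, 1 of length 1, 3 of length 2, 4 of length 3, 2 of length 4. Total 11.

11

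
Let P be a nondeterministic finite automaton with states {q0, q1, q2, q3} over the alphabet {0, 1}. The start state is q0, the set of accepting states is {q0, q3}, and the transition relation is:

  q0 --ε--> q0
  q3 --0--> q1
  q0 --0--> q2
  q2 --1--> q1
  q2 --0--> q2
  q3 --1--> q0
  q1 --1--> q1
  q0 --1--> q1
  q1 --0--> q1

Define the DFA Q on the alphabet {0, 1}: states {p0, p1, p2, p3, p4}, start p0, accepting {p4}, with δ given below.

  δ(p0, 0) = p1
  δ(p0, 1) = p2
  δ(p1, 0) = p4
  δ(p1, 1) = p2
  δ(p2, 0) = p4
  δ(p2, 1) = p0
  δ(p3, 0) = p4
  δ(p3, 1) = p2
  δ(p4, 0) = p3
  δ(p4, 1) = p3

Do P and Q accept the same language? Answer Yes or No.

The empty string ε is accepted by P but rejected by Q.
So L(P) ≠ L(Q).

No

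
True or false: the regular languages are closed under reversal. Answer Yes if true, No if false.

Yes

Reverse every transition of an NFA for L, make the old start state the unique accepting state, and add a fresh start state with ε-moves to the old accepting states; this NFA accepts Lᴿ.
So the regular languages are closed under reversal.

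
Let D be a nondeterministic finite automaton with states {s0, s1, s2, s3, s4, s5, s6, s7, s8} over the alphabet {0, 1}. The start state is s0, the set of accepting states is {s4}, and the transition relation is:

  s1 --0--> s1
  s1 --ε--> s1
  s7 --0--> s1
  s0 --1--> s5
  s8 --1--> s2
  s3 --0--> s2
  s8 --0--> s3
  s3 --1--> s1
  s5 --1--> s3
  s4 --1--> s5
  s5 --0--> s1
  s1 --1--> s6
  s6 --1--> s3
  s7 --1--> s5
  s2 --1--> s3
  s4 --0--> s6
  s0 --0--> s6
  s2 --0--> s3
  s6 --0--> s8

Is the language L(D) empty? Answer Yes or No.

The states reachable from the start state are {s0, s1, s2, s3, s5, s6, s8}.
None of the accepting states {s4} is reachable, so no string is accepted and L(D) = ∅.

Yes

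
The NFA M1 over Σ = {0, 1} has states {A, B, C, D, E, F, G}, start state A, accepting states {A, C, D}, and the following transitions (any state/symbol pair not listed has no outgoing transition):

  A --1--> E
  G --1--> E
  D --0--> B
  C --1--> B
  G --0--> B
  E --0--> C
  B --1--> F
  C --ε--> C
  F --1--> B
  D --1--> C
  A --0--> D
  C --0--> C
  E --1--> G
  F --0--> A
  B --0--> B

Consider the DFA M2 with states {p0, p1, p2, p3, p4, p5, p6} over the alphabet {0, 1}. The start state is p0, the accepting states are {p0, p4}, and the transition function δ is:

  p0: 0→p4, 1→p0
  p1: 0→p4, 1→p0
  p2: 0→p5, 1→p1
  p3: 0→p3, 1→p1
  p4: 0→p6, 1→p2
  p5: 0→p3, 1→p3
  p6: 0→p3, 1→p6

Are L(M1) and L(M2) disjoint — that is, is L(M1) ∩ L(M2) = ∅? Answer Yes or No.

The empty string ε is accepted by both M1 and M2.
Hence L(M1) ∩ L(M2) ≠ ∅.

No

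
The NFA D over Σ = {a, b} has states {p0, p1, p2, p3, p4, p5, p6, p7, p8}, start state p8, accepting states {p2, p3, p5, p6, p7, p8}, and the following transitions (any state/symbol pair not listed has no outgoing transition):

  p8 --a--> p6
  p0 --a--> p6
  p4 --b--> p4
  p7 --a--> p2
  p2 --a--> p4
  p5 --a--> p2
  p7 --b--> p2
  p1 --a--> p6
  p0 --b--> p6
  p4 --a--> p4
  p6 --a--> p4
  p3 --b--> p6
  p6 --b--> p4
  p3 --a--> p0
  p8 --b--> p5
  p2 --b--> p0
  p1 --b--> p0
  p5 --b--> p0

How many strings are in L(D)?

8

The useful subgraph on states {p0, p2, p5, p6, p8} is acyclic, so L(D) is finite; the longest accepting path visits 5 useful states, giving maximum string length 4.
Counting accepting paths from p8 by length: 1 of length 0, 2 of length 1, 1 of length 2, 2 of length 3, 2 of length 4. Total 8.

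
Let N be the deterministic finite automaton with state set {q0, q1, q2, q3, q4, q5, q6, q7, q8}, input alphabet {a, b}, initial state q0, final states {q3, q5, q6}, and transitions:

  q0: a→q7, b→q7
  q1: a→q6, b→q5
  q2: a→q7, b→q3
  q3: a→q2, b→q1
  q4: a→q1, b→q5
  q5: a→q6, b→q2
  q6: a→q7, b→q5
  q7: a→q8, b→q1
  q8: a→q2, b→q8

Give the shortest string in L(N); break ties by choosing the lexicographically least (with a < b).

A breadth-first search from q0 reaches an accepting state first via the path q0 → q7 → q1 → q6 on input aba.
No string of length < 3 is accepted (BFS exhausts all shorter strings without reaching an accepting state), and aba is the lexicographically least accepting string of length 3.

aba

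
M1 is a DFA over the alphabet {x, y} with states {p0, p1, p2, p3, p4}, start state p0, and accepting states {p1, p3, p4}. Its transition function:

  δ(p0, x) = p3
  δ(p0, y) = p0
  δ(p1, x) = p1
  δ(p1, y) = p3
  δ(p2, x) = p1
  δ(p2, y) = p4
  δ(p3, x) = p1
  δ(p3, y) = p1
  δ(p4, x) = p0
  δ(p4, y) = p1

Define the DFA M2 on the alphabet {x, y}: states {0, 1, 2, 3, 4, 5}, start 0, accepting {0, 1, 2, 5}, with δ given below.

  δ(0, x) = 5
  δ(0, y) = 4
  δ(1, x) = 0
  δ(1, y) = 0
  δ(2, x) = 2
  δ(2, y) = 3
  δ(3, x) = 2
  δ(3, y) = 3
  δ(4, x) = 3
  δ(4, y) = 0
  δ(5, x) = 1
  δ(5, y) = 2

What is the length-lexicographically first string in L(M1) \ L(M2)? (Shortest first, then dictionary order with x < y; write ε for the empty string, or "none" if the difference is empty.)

The string yx is accepted by M1 but not by M2.
No shorter string lies in the difference, and yx is the lexicographically first length-2 string in L(M1) \ L(M2).

yx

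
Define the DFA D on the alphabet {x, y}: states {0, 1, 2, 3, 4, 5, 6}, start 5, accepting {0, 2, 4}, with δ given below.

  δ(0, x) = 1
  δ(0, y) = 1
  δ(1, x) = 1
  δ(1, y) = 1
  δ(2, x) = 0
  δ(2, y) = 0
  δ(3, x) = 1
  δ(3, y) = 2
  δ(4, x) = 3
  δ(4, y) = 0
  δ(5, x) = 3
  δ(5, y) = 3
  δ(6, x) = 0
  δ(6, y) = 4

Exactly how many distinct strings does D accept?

The useful subgraph on states {0, 2, 3, 5} is acyclic, so L(D) is finite; the longest accepting path visits 4 useful states, giving maximum string length 3.
Counting accepting paths from 5 by length: 2 of length 2, 4 of length 3. Total 6.

6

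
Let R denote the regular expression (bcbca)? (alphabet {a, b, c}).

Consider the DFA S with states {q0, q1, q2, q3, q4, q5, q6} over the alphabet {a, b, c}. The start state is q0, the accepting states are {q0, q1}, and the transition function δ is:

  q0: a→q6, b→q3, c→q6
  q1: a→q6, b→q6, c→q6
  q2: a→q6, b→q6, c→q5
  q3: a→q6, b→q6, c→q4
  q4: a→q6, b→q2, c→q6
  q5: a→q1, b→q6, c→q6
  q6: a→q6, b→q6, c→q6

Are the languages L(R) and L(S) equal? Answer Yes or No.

Yes

Converting the expression R to a DFA (subset construction, then merging equivalent states) gives the minimal DFA with states {r0, r1, r2, r3, r4, r5, r6}, start state r0, accepting states {r0, r6} and transitions r0: a→r1, b→r2, c→r1; r1: a→r1, b→r1, c→r1; r2: a→r1, b→r1, c→r3; r3: a→r1, b→r4, c→r1; r4: a→r1, b→r1, c→r5; r5: a→r6, b→r1, c→r1; r6: a→r1, b→r1, c→r1.
Exploring the product automaton R × S from the start pair (r0, q0), following both machines on each input symbol, reaches 7 state pairs: (r0, q0), (r1, q6), (r2, q3), (r3, q4), (r4, q2), (r5, q5), (r6, q1).
R accepts in {r0, r6} and S accepts in {q0, q1}. In every reachable pair the two components are either both accepting — (r0, q0), (r6, q1) — or both non-accepting, so no string is accepted by exactly one of the machines: L(R) \ L(S) and L(S) \ L(R) are both empty.
Hence every string is accepted by R iff it is accepted by S, and the two languages coincide.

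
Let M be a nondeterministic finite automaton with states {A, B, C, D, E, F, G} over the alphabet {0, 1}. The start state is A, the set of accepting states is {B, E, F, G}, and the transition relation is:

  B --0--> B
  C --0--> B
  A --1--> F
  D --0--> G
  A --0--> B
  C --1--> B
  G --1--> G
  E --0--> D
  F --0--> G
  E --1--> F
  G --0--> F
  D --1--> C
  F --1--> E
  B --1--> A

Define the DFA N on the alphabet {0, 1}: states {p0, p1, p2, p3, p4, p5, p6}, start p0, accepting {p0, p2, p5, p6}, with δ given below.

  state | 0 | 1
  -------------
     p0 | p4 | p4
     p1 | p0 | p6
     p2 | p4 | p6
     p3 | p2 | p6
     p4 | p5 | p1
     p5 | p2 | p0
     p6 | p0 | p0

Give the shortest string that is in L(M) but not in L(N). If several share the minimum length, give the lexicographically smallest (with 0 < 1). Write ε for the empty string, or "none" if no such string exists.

0

The string 0 is accepted by M but not by N.
No shorter string lies in the difference, and 0 is the lexicographically first length-1 string in L(M) \ L(N).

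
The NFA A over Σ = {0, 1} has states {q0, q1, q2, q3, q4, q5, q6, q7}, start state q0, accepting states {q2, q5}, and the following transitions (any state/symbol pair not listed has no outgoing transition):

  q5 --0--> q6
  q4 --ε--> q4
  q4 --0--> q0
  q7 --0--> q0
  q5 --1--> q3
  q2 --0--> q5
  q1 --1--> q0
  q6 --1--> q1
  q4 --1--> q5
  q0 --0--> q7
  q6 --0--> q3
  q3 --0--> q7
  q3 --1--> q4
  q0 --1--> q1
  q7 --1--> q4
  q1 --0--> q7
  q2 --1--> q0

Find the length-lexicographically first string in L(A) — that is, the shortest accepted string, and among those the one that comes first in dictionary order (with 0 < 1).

011

A breadth-first search from q0 reaches an accepting state first via the path q0 → q7 → q4 → q5 on input 011.
No string of length < 3 is accepted (BFS exhausts all shorter strings without reaching an accepting state), and 011 is the lexicographically least accepting string of length 3.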